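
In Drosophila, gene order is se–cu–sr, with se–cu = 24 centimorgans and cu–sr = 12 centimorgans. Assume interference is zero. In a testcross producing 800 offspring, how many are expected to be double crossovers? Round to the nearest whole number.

Map distances give recombination frequencies of 0.240 and 0.120 for the two intervals.
With no interference, expected double-crossover frequency = 0.240 × 0.120 = 0.02880.
Expected number = 0.02880 × 800 = 23.04 ≈ 23.

23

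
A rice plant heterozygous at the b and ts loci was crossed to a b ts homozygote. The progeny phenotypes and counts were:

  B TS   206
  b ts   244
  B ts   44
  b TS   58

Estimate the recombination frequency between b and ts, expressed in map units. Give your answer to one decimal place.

18.5 map units

The two most frequent classes, B TS (206) and b ts (244), are the parental types, so the F1 was B TS / b ts.
The recombinant classes are B ts and b TS: 44 + 58 = 102.
Recombination frequency = 102/552 = 0.1848 ≈ 18.5%, i.e. 18.5 map units.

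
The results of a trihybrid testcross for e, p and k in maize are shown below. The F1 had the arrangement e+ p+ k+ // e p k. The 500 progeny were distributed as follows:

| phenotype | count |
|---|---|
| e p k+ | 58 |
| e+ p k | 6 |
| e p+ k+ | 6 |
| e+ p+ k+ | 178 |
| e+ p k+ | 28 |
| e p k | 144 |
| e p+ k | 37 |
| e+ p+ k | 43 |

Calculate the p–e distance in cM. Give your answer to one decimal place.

The two rarest classes, e p+ k+ and e+ p k, are the double crossovers. Comparing them with the parentals, only the e allele has switched, so e is the middle locus and the order is p – e – k.
Crossovers in the p–e interval produce the single-crossover classes e+ p k+ and e p+ k (28 + 37 = 65) plus the double crossovers (12).
RF(p–e) = (65 + 12) / 500 = 77/500 = 0.1540 → 15.4 cM.

15.4 cM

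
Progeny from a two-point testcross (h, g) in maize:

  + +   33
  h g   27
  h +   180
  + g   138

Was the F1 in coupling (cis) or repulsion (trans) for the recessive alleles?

trans

The two most frequent classes are + g (138) and h + (180); these are the parental (non-recombinant) types.
So the F1 carried + g on one chromosome and h + on the other — the recessive alleles are on opposite chromosomes (trans / repulsion).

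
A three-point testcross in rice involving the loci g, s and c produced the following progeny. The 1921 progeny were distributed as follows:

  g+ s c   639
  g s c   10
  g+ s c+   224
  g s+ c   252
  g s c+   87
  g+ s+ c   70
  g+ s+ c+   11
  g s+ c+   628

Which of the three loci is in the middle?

g

The two most frequent reciprocal classes, g+ s c and g s+ c+, are the parental types, so the F1 was g+ s c / g s+ c+.
The two rarest classes, g s c and g+ s+ c+, are the double crossovers. Comparing them with the parentals, only the g allele has switched, so g is the middle locus and the order is s – g – c.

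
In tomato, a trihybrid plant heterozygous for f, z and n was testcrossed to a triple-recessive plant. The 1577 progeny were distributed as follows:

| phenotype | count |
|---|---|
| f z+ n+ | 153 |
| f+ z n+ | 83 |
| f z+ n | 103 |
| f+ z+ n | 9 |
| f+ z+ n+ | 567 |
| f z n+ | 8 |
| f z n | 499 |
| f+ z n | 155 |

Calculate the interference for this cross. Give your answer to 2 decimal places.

The two most frequent reciprocal classes, f+ z+ n+ and f z n, are the parental types, so the F1 was f+ z+ n+ / f z n.
The two rarest classes, f+ z+ n and f z n+, are the double crossovers. Comparing them with the parentals, only the n allele has switched, so n is the middle locus and the order is z – n – f.
z–n: (186 + 17)/1577 = 0.1287; n–f: (308 + 17)/1577 = 0.2061.
Expected DCO frequency = 0.1287 × 0.2061 ≈ 0.02653; observed = 17/1577 ≈ 0.01078.
Coefficient of coincidence = 0.01078/0.02653 ≈ 0.41; interference = 1 − 0.41 = 0.59.

0.59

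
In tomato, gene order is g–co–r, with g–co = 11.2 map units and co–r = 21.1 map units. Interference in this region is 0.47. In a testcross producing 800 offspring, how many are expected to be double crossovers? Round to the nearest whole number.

Map distances give recombination frequencies of 0.112 and 0.211 for the two intervals.
With interference 0.47 (so coincidence = 0.53), expected double-crossover frequency = 0.112 × 0.211 × 0.53 = 0.01252.
Expected number = 0.01252 × 800 = 10.02 ≈ 10.

10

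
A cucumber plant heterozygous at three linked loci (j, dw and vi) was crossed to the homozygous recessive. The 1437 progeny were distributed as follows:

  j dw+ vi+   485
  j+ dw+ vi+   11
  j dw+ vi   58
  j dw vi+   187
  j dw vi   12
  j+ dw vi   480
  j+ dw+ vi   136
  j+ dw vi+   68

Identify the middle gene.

The two most frequent reciprocal classes, j+ dw vi and j dw+ vi+, are the parental types, so the F1 was j+ dw vi / j dw+ vi+.
The two rarest classes, j dw vi and j+ dw+ vi+, are the double crossovers. Comparing them with the parentals, only the j allele has switched, so j is the middle locus and the order is dw – j – vi.

j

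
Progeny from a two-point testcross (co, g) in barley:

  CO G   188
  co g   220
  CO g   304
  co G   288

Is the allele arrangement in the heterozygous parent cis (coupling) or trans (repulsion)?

The two most frequent classes are CO g (304) and co G (288); these are the parental (non-recombinant) types.
So the F1 carried CO g on one chromosome and co G on the other — the recessive alleles are on opposite chromosomes (trans / repulsion).

trans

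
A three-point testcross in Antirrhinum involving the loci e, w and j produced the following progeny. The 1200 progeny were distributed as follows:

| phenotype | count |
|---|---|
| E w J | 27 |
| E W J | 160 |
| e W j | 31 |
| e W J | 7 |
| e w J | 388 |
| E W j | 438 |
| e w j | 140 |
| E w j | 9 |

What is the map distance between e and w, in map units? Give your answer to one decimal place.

The two most frequent reciprocal classes, e w J and E W j, are the parental types, so the F1 was e w J / E W j.
The two rarest classes, e W J and E w j, are the double crossovers. Comparing them with the parentals, only the w allele has switched, so w is the middle locus and the order is e – w – j.
Crossovers in the e–w interval produce the single-crossover classes E w J and e W j (27 + 31 = 58) plus the double crossovers (16).
RF(e–w) = (58 + 16) / 1200 = 74/1200 = 0.0617 → 6.2 map units.

6.2 map units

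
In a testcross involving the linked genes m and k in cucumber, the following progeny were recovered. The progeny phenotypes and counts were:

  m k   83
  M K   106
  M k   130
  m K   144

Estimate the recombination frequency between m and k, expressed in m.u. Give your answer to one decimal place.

40.8 m.u.

The two most frequent classes, M k (130) and m K (144), are the parental types, so the F1 was M k / m K.
The recombinant classes are M K and m k: 106 + 83 = 189.
Recombination frequency = 189/463 = 0.4082 ≈ 40.8%, i.e. 40.8 m.u.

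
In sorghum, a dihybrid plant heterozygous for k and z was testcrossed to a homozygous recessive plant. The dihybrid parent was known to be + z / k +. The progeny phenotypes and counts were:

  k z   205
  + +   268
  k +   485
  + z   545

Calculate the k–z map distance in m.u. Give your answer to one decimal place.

The recombinant classes are + + and k z: 268 + 205 = 473.
Recombination frequency = 473/1503 = 0.3147 ≈ 31.5%, i.e. 31.5 m.u.

31.5 m.u.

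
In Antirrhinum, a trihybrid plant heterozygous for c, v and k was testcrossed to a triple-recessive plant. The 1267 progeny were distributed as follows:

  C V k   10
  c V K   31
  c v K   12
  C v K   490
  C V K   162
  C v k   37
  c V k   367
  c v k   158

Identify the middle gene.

c

The two most frequent reciprocal classes, C v K and c V k, are the parental types, so the F1 was C v K / c V k.
The two rarest classes, c v K and C V k, are the double crossovers. Comparing them with the parentals, only the c allele has switched, so c is the middle locus and the order is k – c – v.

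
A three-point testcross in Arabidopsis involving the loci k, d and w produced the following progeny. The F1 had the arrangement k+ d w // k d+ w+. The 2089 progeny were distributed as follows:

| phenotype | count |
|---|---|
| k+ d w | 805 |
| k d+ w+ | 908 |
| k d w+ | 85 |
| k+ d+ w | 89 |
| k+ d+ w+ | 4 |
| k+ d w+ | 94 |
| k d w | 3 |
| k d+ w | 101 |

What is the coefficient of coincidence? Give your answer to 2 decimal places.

The two rarest classes, k d w and k+ d+ w+, are the double crossovers. Comparing them with the parentals, only the k allele has switched, so k is the middle locus and the order is d – k – w.
d–k: (174 + 7)/2089 = 0.0866; k–w: (195 + 7)/2089 = 0.0967.
Expected DCO frequency = 0.0866 × 0.0967 ≈ 0.00837; observed = 7/2089 ≈ 0.00335.
Coefficient of coincidence = 0.00335/0.00837 ≈ 0.40.

0.40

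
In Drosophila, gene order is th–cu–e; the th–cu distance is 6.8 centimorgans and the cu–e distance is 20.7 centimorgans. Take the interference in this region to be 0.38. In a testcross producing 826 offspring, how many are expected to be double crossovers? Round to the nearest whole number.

Map distances give recombination frequencies of 0.068 and 0.207 for the two intervals.
With interference 0.38 (so coincidence = 0.62), expected double-crossover frequency = 0.068 × 0.207 × 0.62 = 0.00873.
Expected number = 0.00873 × 826 = 7.21 ≈ 7.

7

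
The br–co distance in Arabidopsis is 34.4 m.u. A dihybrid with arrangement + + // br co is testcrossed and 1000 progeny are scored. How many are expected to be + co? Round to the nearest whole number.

A map distance of 34.4 m.u. corresponds to a recombination frequency of 0.344.
The F1 is + + / br co, so + co is a recombinant gamete class with expected frequency r/2 = 0.344/2 = 0.1720.
Expected number = 0.1720 × 1000 = 172.00 ≈ 172.

172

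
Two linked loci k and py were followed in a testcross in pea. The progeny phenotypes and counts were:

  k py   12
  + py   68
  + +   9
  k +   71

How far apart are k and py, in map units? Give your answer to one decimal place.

The two most frequent classes, + py (68) and k + (71), are the parental types, so the F1 was + py / k +.
The recombinant classes are + + and k py: 9 + 12 = 21.
Recombination frequency = 21/160 = 0.1313 ≈ 13.1%, i.e. 13.1 map units.

13.1 map units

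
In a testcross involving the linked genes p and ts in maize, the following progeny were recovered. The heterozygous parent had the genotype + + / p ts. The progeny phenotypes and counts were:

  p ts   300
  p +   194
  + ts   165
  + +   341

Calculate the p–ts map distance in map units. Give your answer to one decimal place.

The recombinant classes are + ts and p +: 165 + 194 = 359.
Recombination frequency = 359/1000 = 0.3590 ≈ 35.9%, i.e. 35.9 map units.

35.9 map units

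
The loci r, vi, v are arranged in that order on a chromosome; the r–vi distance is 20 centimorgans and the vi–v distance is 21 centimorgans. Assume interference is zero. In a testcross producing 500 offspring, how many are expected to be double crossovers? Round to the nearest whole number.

Map distances give recombination frequencies of 0.200 and 0.210 for the two intervals.
With no interference, expected double-crossover frequency = 0.200 × 0.210 = 0.04200.
Expected number = 0.04200 × 500 = 21.00 ≈ 21.

21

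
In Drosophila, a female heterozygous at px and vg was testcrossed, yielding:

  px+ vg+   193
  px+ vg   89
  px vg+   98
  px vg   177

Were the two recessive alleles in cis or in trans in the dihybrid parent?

The two most frequent classes are px+ vg+ (193) and px vg (177); these are the parental (non-recombinant) types.
So the F1 carried px+ vg+ on one chromosome and px vg on the other — the recessive alleles are on the same chromosome (cis / coupling).

cis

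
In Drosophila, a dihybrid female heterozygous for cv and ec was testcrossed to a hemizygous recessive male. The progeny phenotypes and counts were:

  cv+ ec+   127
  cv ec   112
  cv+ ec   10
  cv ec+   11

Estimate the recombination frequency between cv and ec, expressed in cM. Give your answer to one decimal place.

The two most frequent classes, cv+ ec+ (127) and cv ec (112), are the parental types, so the F1 was cv+ ec+ / cv ec.
The recombinant classes are cv+ ec and cv ec+: 10 + 11 = 21.
Recombination frequency = 21/260 = 0.0808 ≈ 8.1%, i.e. 8.1 cM.

8.1 cM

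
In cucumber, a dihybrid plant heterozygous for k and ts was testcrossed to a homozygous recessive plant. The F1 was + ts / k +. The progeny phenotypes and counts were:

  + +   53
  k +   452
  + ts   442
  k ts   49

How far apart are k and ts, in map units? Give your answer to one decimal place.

10.2 map units

The recombinant classes are + + and k ts: 53 + 49 = 102.
Recombination frequency = 102/996 = 0.1024 ≈ 10.2%, i.e. 10.2 map units.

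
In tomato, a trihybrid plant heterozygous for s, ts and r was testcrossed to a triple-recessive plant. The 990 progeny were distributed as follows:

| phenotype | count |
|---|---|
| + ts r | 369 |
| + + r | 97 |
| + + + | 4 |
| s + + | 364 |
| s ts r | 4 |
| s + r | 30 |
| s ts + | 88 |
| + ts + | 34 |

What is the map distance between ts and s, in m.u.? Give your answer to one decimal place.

The two most frequent reciprocal classes, s + + and + ts r, are the parental types, so the F1 was s + + / + ts r.
The two rarest classes, + + + and s ts r, are the double crossovers. Comparing them with the parentals, only the s allele has switched, so s is the middle locus and the order is ts – s – r.
Crossovers in the ts–s interval produce the single-crossover classes s ts + and + + r (88 + 97 = 185) plus the double crossovers (8).
RF(ts–s) = (185 + 8) / 990 = 193/990 = 0.1949 → 19.5 m.u.

19.5 m.u.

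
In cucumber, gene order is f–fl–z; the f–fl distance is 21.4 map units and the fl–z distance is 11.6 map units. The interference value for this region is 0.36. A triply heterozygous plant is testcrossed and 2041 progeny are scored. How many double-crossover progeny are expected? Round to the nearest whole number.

Map distances give recombination frequencies of 0.214 and 0.116 for the two intervals.
With interference 0.36 (so coincidence = 0.64), expected double-crossover frequency = 0.214 × 0.116 × 0.64 = 0.01589.
Expected number = 0.01589 × 2041 = 32.43 ≈ 32.

32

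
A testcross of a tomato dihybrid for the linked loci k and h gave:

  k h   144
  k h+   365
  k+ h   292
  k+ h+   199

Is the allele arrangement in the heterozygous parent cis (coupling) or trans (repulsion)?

The two most frequent classes are k+ h (292) and k h+ (365); these are the parental (non-recombinant) types.
So the F1 carried k+ h on one chromosome and k h+ on the other — the recessive alleles are on opposite chromosomes (trans / repulsion).

trans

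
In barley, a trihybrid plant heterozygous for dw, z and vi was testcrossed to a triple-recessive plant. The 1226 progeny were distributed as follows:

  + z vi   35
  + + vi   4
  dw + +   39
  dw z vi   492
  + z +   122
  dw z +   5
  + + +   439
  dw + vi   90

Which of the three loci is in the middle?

The two most frequent reciprocal classes, dw z vi and + + +, are the parental types, so the F1 was dw z vi / + + +.
The two rarest classes, dw z + and + + vi, are the double crossovers. Comparing them with the parentals, only the vi allele has switched, so vi is the middle locus and the order is z – vi – dw.

vi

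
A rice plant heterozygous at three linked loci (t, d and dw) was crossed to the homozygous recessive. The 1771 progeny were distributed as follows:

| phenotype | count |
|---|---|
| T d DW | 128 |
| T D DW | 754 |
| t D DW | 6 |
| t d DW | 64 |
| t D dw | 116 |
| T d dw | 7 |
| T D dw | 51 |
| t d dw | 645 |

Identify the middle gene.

The two most frequent reciprocal classes, t d dw and T D DW, are the parental types, so the F1 was t d dw / T D DW.
The two rarest classes, T d dw and t D DW, are the double crossovers. Comparing them with the parentals, only the t allele has switched, so t is the middle locus and the order is d – t – dw.

t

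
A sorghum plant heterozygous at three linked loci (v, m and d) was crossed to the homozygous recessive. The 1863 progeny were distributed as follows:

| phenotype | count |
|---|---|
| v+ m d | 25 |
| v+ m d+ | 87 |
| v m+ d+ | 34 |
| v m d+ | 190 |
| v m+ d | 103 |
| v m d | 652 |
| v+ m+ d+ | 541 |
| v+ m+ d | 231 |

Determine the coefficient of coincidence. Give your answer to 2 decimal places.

The two most frequent reciprocal classes, v m d and v+ m+ d+, are the parental types, so the F1 was v m d / v+ m+ d+.
The two rarest classes, v+ m d and v m+ d+, are the double crossovers. Comparing them with the parentals, only the v allele has switched, so v is the middle locus and the order is m – v – d.
m–v: (190 + 59)/1863 = 0.1337; v–d: (421 + 59)/1863 = 0.2576.
Expected DCO frequency = 0.1337 × 0.2576 ≈ 0.03444; observed = 59/1863 ≈ 0.03167.
Coefficient of coincidence = 0.03167/0.03444 ≈ 0.92.

0.92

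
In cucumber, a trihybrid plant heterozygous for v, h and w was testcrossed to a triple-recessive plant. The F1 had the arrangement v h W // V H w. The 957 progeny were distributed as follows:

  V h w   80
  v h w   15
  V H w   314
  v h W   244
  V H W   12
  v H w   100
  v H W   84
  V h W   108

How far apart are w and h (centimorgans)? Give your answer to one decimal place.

The two rarest classes, v h w and V H W, are the double crossovers. Comparing them with the parentals, only the w allele has switched, so w is the middle locus and the order is v – w – h.
Crossovers in the w–h interval produce the single-crossover classes v H W and V h w (84 + 80 = 164) plus the double crossovers (27).
RF(w–h) = (164 + 27) / 957 = 191/957 = 0.1996 → 20.0 centimorgans.

20.0 centimorgans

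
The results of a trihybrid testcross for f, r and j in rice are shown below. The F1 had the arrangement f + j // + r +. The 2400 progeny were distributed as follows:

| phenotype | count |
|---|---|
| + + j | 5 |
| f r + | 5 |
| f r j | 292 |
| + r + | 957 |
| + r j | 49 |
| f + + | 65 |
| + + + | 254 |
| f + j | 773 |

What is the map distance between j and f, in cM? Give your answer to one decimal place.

The two rarest classes, + + j and f r +, are the double crossovers. Comparing them with the parentals, only the f allele has switched, so f is the middle locus and the order is j – f – r.
Crossovers in the j–f interval produce the single-crossover classes f + + and + r j (65 + 49 = 114) plus the double crossovers (10).
RF(j–f) = (114 + 10) / 2400 = 124/2400 = 0.0517 → 5.2 cM.

5.2 cM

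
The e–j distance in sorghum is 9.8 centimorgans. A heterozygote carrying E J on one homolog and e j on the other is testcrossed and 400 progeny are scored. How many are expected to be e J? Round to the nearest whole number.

20

A map distance of 9.8 centimorgans corresponds to a recombination frequency of 0.098.
The F1 is E J / e j, so e J is a recombinant gamete class with expected frequency r/2 = 0.098/2 = 0.0490.
Expected number = 0.0490 × 400 = 19.60 ≈ 20.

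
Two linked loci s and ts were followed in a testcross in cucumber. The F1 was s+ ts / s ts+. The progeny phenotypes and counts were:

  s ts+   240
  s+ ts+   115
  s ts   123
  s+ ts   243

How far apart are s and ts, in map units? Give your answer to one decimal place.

The recombinant classes are s+ ts+ and s ts: 115 + 123 = 238.
Recombination frequency = 238/721 = 0.3301 ≈ 33.0%, i.e. 33.0 map units.

33.0 map units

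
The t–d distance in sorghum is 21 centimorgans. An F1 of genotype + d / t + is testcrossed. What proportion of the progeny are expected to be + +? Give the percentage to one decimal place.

10.5%

A map distance of 21 centimorgans corresponds to a recombination frequency of 0.210.
The F1 is + d / t +, so + + is a recombinant gamete class with expected frequency r/2 = 0.210/2 = 0.1050.
That is 0.1050 = 10.5% of the progeny.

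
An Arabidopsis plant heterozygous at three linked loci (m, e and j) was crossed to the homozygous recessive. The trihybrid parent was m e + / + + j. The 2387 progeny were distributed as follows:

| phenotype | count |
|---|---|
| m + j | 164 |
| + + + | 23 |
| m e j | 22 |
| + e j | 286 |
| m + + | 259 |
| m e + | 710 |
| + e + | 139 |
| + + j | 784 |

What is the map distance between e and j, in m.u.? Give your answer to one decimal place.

24.7 m.u.

The two rarest classes, m e j and + + +, are the double crossovers. Comparing them with the parentals, only the j allele has switched, so j is the middle locus and the order is e – j – m.
Crossovers in the e–j interval produce the single-crossover classes m + + and + e j (259 + 286 = 545) plus the double crossovers (45).
RF(e–j) = (545 + 45) / 2387 = 590/2387 = 0.2472 → 24.7 m.u.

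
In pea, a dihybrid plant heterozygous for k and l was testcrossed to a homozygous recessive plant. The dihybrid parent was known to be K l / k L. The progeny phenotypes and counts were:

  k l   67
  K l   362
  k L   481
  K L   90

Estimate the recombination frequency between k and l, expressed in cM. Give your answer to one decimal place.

15.7 cM

The recombinant classes are K L and k l: 90 + 67 = 157.
Recombination frequency = 157/1000 = 0.1570 ≈ 15.7%, i.e. 15.7 cM.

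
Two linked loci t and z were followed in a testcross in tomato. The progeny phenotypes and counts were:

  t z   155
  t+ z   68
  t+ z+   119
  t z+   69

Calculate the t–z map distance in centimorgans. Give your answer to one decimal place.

33.3 centimorgans

The two most frequent classes, t+ z+ (119) and t z (155), are the parental types, so the F1 was t+ z+ / t z.
The recombinant classes are t+ z and t z+: 68 + 69 = 137.
Recombination frequency = 137/411 = 0.3333 ≈ 33.3%, i.e. 33.3 centimorgans.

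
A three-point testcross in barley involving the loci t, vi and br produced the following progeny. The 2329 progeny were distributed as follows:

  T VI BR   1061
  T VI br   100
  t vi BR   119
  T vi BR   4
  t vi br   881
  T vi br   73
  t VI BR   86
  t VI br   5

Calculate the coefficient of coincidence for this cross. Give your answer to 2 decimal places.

The two most frequent reciprocal classes, t vi br and T VI BR, are the parental types, so the F1 was t vi br / T VI BR.
The two rarest classes, t VI br and T vi BR, are the double crossovers. Comparing them with the parentals, only the vi allele has switched, so vi is the middle locus and the order is br – vi – t.
br–vi: (219 + 9)/2329 = 0.0979; vi–t: (159 + 9)/2329 = 0.0721.
Expected DCO frequency = 0.0979 × 0.0721 ≈ 0.00706; observed = 9/2329 ≈ 0.00386.
Coefficient of coincidence = 0.00386/0.00706 ≈ 0.55.

0.55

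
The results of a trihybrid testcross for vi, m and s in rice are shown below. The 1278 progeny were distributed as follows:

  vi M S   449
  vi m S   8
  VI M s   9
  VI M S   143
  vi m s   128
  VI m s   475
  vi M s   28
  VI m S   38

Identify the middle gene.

The two most frequent reciprocal classes, VI m s and vi M S, are the parental types, so the F1 was VI m s / vi M S.
The two rarest classes, VI M s and vi m S, are the double crossovers. Comparing them with the parentals, only the m allele has switched, so m is the middle locus and the order is vi – m – s.

m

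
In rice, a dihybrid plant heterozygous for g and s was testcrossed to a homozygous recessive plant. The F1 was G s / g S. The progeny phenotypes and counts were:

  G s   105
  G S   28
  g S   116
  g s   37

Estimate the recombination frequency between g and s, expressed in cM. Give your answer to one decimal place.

The recombinant classes are G S and g s: 28 + 37 = 65.
Recombination frequency = 65/286 = 0.2273 ≈ 22.7%, i.e. 22.7 cM.

22.7 cM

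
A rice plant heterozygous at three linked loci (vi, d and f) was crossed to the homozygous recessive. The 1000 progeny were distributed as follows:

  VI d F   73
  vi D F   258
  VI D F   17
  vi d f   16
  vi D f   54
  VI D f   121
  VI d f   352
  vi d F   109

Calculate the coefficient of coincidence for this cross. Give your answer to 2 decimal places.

The two most frequent reciprocal classes, VI d f and vi D F, are the parental types, so the F1 was VI d f / vi D F.
The two rarest classes, vi d f and VI D F, are the double crossovers. Comparing them with the parentals, only the vi allele has switched, so vi is the middle locus and the order is f – vi – d.
f–vi: (127 + 33)/1000 = 0.1600; vi–d: (230 + 33)/1000 = 0.2630.
Expected DCO frequency = 0.1600 × 0.2630 ≈ 0.04208; observed = 33/1000 ≈ 0.03300.
Coefficient of coincidence = 0.03300/0.04208 ≈ 0.78.

0.78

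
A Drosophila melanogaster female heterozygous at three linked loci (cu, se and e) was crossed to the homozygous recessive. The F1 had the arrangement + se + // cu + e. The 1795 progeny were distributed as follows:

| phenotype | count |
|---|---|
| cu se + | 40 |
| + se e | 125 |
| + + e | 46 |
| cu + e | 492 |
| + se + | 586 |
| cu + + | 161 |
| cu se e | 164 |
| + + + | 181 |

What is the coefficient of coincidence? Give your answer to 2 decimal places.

0.96

The two rarest classes, cu se + and + + e, are the double crossovers. Comparing them with the parentals, only the cu allele has switched, so cu is the middle locus and the order is e – cu – se.
e–cu: (286 + 86)/1795 = 0.2072; cu–se: (345 + 86)/1795 = 0.2401.
Expected DCO frequency = 0.2072 × 0.2401 ≈ 0.04975; observed = 86/1795 ≈ 0.04791.
Coefficient of coincidence = 0.04791/0.04975 ≈ 0.96.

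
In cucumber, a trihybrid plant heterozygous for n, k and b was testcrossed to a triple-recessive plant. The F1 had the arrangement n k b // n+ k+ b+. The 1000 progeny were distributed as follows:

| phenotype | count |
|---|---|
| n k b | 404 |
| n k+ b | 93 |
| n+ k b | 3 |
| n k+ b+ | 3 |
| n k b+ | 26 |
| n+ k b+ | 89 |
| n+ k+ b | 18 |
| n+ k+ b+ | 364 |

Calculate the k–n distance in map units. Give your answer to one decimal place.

18.8 map units

The two rarest classes, n+ k b and n k+ b+, are the double crossovers. Comparing them with the parentals, only the n allele has switched, so n is the middle locus and the order is k – n – b.
Crossovers in the k–n interval produce the single-crossover classes n k+ b and n+ k b+ (93 + 89 = 182) plus the double crossovers (6).
RF(k–n) = (182 + 6) / 1000 = 188/1000 = 0.1880 → 18.8 map units.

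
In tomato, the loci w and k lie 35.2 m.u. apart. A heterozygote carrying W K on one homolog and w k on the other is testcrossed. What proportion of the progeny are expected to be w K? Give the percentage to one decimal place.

A map distance of 35.2 m.u. corresponds to a recombination frequency of 0.352.
The F1 is W K / w k, so w K is a recombinant gamete class with expected frequency r/2 = 0.352/2 = 0.1760.
That is 0.1760 = 17.6% of the progeny.

17.6%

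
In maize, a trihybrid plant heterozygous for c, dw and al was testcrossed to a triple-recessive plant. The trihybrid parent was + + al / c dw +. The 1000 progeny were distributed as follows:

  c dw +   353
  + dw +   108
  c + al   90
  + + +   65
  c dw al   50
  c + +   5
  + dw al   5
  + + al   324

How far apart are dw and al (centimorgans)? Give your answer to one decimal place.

The two rarest classes, + dw al and c + +, are the double crossovers. Comparing them with the parentals, only the dw allele has switched, so dw is the middle locus and the order is c – dw – al.
Crossovers in the dw–al interval produce the single-crossover classes + + + and c dw al (65 + 50 = 115) plus the double crossovers (10).
RF(dw–al) = (115 + 10) / 1000 = 125/1000 = 0.1250 → 12.5 centimorgans.

12.5 centimorgans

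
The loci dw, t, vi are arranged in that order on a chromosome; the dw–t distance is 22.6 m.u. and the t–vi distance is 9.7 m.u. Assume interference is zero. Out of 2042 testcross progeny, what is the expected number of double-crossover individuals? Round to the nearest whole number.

45

Map distances give recombination frequencies of 0.226 and 0.097 for the two intervals.
With no interference, expected double-crossover frequency = 0.226 × 0.097 = 0.02192.
Expected number = 0.02192 × 2042 = 44.76 ≈ 45.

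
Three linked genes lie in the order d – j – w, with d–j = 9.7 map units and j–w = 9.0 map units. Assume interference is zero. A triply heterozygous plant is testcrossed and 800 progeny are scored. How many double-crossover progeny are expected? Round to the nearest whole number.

7

Map distances give recombination frequencies of 0.097 and 0.090 for the two intervals.
With no interference, expected double-crossover frequency = 0.097 × 0.090 = 0.00873.
Expected number = 0.00873 × 800 = 6.98 ≈ 7.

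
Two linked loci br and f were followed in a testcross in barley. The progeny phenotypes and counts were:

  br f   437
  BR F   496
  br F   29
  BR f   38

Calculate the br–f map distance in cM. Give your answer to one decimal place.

6.7 cM

The two most frequent classes, BR F (496) and br f (437), are the parental types, so the F1 was BR F / br f.
The recombinant classes are BR f and br F: 38 + 29 = 67.
Recombination frequency = 67/1000 = 0.0670 ≈ 6.7%, i.e. 6.7 cM.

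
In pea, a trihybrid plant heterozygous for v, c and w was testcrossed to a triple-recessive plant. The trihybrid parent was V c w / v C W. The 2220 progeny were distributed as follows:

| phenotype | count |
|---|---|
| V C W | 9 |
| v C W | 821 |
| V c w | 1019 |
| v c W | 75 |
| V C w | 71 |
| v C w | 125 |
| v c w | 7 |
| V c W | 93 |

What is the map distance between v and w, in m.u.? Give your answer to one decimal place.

10.5 m.u.

The two rarest classes, v c w and V C W, are the double crossovers. Comparing them with the parentals, only the v allele has switched, so v is the middle locus and the order is w – v – c.
Crossovers in the w–v interval produce the single-crossover classes V c W and v C w (93 + 125 = 218) plus the double crossovers (16).
RF(w–v) = (218 + 16) / 2220 = 234/2220 = 0.1054 → 10.5 m.u.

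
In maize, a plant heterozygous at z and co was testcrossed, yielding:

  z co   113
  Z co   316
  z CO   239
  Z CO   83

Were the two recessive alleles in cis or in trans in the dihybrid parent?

trans

The two most frequent classes are Z co (316) and z CO (239); these are the parental (non-recombinant) types.
So the F1 carried Z co on one chromosome and z CO on the other — the recessive alleles are on opposite chromosomes (trans / repulsion).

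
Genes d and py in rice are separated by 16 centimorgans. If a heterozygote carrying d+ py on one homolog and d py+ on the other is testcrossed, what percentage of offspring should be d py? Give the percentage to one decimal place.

8.0%

A map distance of 16 centimorgans corresponds to a recombination frequency of 0.160.
The F1 is d+ py / d py+, so d py is a recombinant gamete class with expected frequency r/2 = 0.160/2 = 0.0800.
That is 0.0800 = 8.0% of the progeny.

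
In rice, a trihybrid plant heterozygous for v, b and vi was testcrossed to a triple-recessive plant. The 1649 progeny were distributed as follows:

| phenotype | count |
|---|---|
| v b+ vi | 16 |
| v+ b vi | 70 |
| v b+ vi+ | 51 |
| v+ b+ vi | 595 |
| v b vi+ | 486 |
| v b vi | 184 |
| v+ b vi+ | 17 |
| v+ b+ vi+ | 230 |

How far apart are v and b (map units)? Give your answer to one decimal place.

9.3 map units

The two most frequent reciprocal classes, v b vi+ and v+ b+ vi, are the parental types, so the F1 was v b vi+ / v+ b+ vi.
The two rarest classes, v+ b vi+ and v b+ vi, are the double crossovers. Comparing them with the parentals, only the v allele has switched, so v is the middle locus and the order is b – v – vi.
Crossovers in the b–v interval produce the single-crossover classes v b+ vi+ and v+ b vi (51 + 70 = 121) plus the double crossovers (33).
RF(b–v) = (121 + 33) / 1649 = 154/1649 = 0.0934 → 9.3 map units.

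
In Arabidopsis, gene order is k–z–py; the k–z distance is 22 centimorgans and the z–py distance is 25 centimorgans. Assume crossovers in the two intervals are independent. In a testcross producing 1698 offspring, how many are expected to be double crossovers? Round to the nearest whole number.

93

Map distances give recombination frequencies of 0.220 and 0.250 for the two intervals.
With no interference, expected double-crossover frequency = 0.220 × 0.250 = 0.05500.
Expected number = 0.05500 × 1698 = 93.39 ≈ 93.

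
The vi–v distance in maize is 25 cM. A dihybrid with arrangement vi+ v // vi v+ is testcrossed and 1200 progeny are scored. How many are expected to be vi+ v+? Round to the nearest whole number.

150

A map distance of 25 cM corresponds to a recombination frequency of 0.250.
The F1 is vi+ v / vi v+, so vi+ v+ is a recombinant gamete class with expected frequency r/2 = 0.250/2 = 0.1250.
Expected number = 0.1250 × 1200 = 150.00 ≈ 150.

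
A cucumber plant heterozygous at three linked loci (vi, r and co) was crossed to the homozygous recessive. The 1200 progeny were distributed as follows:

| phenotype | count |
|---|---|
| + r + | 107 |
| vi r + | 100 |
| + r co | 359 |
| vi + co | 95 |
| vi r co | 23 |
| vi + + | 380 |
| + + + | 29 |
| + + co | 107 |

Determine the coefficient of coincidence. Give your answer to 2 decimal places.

The two most frequent reciprocal classes, + r co and vi + +, are the parental types, so the F1 was + r co / vi + +.
The two rarest classes, vi r co and + + +, are the double crossovers. Comparing them with the parentals, only the vi allele has switched, so vi is the middle locus and the order is r – vi – co.
r–vi: (207 + 52)/1200 = 0.2158; vi–co: (202 + 52)/1200 = 0.2117.
Expected DCO frequency = 0.2158 × 0.2117 ≈ 0.04568; observed = 52/1200 ≈ 0.04333.
Coefficient of coincidence = 0.04333/0.04568 ≈ 0.95.

0.95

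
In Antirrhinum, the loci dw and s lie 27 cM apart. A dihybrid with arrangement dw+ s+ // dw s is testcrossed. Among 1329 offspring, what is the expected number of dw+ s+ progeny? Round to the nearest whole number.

485

A map distance of 27 cM corresponds to a recombination frequency of 0.270.
The F1 is dw+ s+ / dw s, so dw+ s+ is a parental gamete class with expected frequency (1 − r)/2 = 0.730/2 = 0.3650.
Expected number = 0.3650 × 1329 = 485.08 ≈ 485.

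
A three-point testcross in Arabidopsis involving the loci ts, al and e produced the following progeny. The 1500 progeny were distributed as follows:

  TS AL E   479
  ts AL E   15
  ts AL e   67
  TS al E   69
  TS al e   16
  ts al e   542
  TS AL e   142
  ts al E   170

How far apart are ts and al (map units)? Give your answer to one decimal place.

11.1 map units

The two most frequent reciprocal classes, TS AL E and ts al e, are the parental types, so the F1 was TS AL E / ts al e.
The two rarest classes, ts AL E and TS al e, are the double crossovers. Comparing them with the parentals, only the ts allele has switched, so ts is the middle locus and the order is al – ts – e.
Crossovers in the al–ts interval produce the single-crossover classes TS al E and ts AL e (69 + 67 = 136) plus the double crossovers (31).
RF(al–ts) = (136 + 31) / 1500 = 167/1500 = 0.1113 → 11.1 map units.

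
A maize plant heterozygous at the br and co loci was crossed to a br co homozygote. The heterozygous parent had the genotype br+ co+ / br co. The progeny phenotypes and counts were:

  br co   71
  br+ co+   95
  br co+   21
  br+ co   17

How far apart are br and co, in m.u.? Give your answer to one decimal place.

The recombinant classes are br+ co and br co+: 17 + 21 = 38.
Recombination frequency = 38/204 = 0.1863 ≈ 18.6%, i.e. 18.6 m.u.

18.6 m.u.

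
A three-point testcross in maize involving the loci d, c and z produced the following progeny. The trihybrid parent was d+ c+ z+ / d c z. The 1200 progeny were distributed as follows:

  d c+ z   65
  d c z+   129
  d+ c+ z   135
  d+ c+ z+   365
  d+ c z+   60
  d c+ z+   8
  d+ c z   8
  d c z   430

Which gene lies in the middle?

The two rarest classes, d c+ z+ and d+ c z, are the double crossovers. Comparing them with the parentals, only the d allele has switched, so d is the middle locus and the order is z – d – c.

d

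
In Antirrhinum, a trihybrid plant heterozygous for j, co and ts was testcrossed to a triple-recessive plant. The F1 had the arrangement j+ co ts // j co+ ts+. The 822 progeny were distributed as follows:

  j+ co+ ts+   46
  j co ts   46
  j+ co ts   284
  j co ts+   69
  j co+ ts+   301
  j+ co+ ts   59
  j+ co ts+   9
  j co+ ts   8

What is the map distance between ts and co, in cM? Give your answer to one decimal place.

17.6 cM

The two rarest classes, j+ co ts+ and j co+ ts, are the double crossovers. Comparing them with the parentals, only the ts allele has switched, so ts is the middle locus and the order is j – ts – co.
Crossovers in the ts–co interval produce the single-crossover classes j+ co+ ts and j co ts+ (59 + 69 = 128) plus the double crossovers (17).
RF(ts–co) = (128 + 17) / 822 = 145/822 = 0.1764 → 17.6 cM.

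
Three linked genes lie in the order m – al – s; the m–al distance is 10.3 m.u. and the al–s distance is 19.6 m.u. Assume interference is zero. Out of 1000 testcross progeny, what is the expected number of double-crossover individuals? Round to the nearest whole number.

Map distances give recombination frequencies of 0.103 and 0.196 for the two intervals.
With no interference, expected double-crossover frequency = 0.103 × 0.196 = 0.02019.
Expected number = 0.02019 × 1000 = 20.19 ≈ 20.

20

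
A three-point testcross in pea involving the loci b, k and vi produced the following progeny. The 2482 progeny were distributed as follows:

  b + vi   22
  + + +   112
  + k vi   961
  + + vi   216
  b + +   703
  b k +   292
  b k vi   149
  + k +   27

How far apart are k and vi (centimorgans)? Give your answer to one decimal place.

The two most frequent reciprocal classes, b + + and + k vi, are the parental types, so the F1 was b + + / + k vi.
The two rarest classes, b + vi and + k +, are the double crossovers. Comparing them with the parentals, only the vi allele has switched, so vi is the middle locus and the order is b – vi – k.
Crossovers in the vi–k interval produce the single-crossover classes b k + and + + vi (292 + 216 = 508) plus the double crossovers (49).
RF(vi–k) = (508 + 49) / 2482 = 557/2482 = 0.2244 → 22.4 centimorgans.

22.4 centimorgans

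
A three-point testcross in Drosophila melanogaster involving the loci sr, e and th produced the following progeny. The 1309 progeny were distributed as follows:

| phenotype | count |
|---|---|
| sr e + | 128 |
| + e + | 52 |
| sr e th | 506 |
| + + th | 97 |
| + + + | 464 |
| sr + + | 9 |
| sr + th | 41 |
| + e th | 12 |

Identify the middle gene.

The two most frequent reciprocal classes, sr e th and + + +, are the parental types, so the F1 was sr e th / + + +.
The two rarest classes, + e th and sr + +, are the double crossovers. Comparing them with the parentals, only the sr allele has switched, so sr is the middle locus and the order is th – sr – e.

sr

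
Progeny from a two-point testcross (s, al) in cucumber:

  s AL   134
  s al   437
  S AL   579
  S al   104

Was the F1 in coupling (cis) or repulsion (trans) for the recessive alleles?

The two most frequent classes are S AL (579) and s al (437); these are the parental (non-recombinant) types.
So the F1 carried S AL on one chromosome and s al on the other — the recessive alleles are on the same chromosome (cis / coupling).

cis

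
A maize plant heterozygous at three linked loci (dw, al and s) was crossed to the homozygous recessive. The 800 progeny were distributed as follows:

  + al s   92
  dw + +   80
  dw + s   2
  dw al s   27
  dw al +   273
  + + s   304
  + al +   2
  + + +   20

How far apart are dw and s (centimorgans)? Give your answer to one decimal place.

6.4 centimorgans

The two most frequent reciprocal classes, dw al + and + + s, are the parental types, so the F1 was dw al + / + + s.
The two rarest classes, + al + and dw + s, are the double crossovers. Comparing them with the parentals, only the dw allele has switched, so dw is the middle locus and the order is s – dw – al.
Crossovers in the s–dw interval produce the single-crossover classes dw al s and + + + (27 + 20 = 47) plus the double crossovers (4).
RF(s–dw) = (47 + 4) / 800 = 51/800 = 0.0638 → 6.4 centimorgans.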